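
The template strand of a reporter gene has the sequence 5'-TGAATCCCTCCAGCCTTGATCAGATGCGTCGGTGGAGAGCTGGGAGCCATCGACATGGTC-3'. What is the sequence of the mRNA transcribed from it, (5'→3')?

RNA polymerase reads the template 3'→5' and synthesizes mRNA 5'→3' by base-pairing (A→U, T→A, G↔C). The complement of the template is ACTTAGGGAGGTCGGAACTAGTCTACGCAGCCACCTCTCGACCCTCGGTAGCTGTACCAG; antiparallel, so 5'→3' the coding strand is GACCATGTCGATGGCTCCCAGCTCTCCACCGACGCATCTGATCAAGGCTGGAGGGATTCA. Replace T with U for the mRNA.

5′-GACCAUGUCGAUGGCUCCCAGCUCUCCACCGACGCAUCUGAUCAAGGCUGGAGGGAUUCA-3′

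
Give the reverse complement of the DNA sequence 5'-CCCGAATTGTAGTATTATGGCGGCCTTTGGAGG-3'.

5'-CCTCCAAAGGCCGCCATAATACTACAATTCGGG-3'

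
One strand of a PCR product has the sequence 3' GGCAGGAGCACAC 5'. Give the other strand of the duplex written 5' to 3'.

5'-CCGTCCTCGTGTG-3'

The strand is given 3'→5', so its complement runs 5'→3' in the same left-to-right order: pair each base A↔T, G↔C.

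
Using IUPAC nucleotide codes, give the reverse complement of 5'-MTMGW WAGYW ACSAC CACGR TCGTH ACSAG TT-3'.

Standard pairs A↔T, G↔C; ambiguity codes pair R↔Y, M↔K, W↔W, S↔S, H↔D. Complement (KAKCWWTCRWTGSTGGTGCYAGCADTGSTCAA), then reverse for 5'→3'.

5'-AACTSGTDACGAYCGTGGTSGTWRCTWWCKAK-3'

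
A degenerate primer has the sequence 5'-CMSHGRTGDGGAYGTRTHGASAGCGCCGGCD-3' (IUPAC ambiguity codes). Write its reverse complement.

5'-HGCCGGCGCTSTCDAYACRTCCHCAYCDSKG-3'

Standard pairs A↔T, G↔C; ambiguity codes pair R↔Y, M↔K, S↔S, D↔H. Complement (GKSDCYACHCCTRCAYADCTSTCGCGGCCGH), then reverse for 5'→3'.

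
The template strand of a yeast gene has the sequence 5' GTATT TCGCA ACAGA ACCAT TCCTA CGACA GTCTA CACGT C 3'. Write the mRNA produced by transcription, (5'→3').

5'-GACGUGUAGACUGUCGUAGGAAUGGUUCUGUUGCGAAAUAC-3'

RNA polymerase reads the template 3'→5' and synthesizes mRNA 5'→3' by base-pairing (A→U, T→A, G↔C). The complement of the template is CATAAAGCGTTGTCTTGGTAAGGATGCTGTCAGATGTGCAG; antiparallel, so 5'→3' the coding strand is GACGTGTAGACTGTCGTAGGAATGGTTCTGTTGCGAAATAC. Replace T with U for the mRNA.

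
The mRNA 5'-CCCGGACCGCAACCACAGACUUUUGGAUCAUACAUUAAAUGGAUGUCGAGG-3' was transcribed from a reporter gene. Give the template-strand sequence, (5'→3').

5'-CCTCGACATCCATTTAATGTATGATCCAAAAGTCTGTGGTTGCGGTCCGGG-3'

Replace U with T to get the coding DNA strand: CCCGGACCGCAACCACAGACTTTTGGATCATACATTAAATGGATGTCGAGG. The template strand is its reverse complement (complement GGGCCTGGCGTTGGTGTCTGAAAACCTAGTATGTAATTTACCTACAGCTCC, then reverse).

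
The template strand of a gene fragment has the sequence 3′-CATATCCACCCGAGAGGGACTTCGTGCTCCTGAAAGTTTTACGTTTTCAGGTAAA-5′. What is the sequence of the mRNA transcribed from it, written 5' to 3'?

Reading the template 3'→5' as shown, RNA polymerase pairs each base (A→U, T→A, G↔C) to build mRNA 5'→3' directly.

5'-GUAUAGGUGGGCUCUCCCUGAAGCACGAGGACUUUCAAAAUGCAAAAGUCCAUUU-3'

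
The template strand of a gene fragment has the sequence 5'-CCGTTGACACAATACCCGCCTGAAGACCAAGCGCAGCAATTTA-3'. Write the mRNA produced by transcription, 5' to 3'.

5'-UAAAUUGCUGCGCUUGGUCUUCAGGCGGGUAUUGUGUCAACGG-3'

The mRNA has the sequence of the coding strand (reverse complement of the template) with T→U. Reverse complement of CCGTTGACACAATACCCGCCTGAAGACCAAGCGCAGCAATTTA is TAAATTGCTGCGCTTGGTCTTCAGGCGGGTATTGTGTCAACGG; then T→U.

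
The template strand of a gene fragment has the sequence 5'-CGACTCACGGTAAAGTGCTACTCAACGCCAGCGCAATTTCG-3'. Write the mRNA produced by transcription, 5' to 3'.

RNA polymerase reads the template 3'→5' and synthesizes mRNA 5'→3' by base-pairing (A→U, T→A, G↔C). The complement of the template is GCTGAGTGCCATTTCACGATGAGTTGCGGTCGCGTTAAAGC; antiparallel, so 5'→3' the coding strand is CGAAATTGCGCTGGCGTTGAGTAGCACTTTACCGTGAGTCG. Replace T with U for the mRNA.

5'-CGAAAUUGCGCUGGCGUUGAGUAGCACUUUACCGUGAGUCG-3'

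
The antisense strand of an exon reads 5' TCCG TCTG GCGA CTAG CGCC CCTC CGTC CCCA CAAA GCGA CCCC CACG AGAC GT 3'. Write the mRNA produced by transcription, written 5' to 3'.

5'-ACGUCUCGUGGGGGUCGCUUUGUGGGGACGGAGGGGCGCUAGUCGCCAGACGGA-3'

The mRNA has the sequence of the coding strand (reverse complement of the template) with T→U. Reverse complement of TCCGTCTGGCGACTAGCGCCCCTCCGTCCCCACAAAGCGACCCCCACGAGACGT is ACGTCTCGTGGGGGTCGCTTTGTGGGGACGGAGGGGCGCTAGTCGCCAGACGGA; then T→U.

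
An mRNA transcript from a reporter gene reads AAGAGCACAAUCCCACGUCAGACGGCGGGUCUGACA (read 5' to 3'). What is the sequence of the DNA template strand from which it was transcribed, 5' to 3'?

Replace U with T to get the coding DNA strand: AAGAGCACAATCCCACGTCAGACGGCGGGTCTGACA. The template strand is its reverse complement (complement TTCTCGTGTTAGGGTGCAGTCTGCCGCCCAGACTGT, then reverse).

5′-TGTCAGACCCGCCGTCTGACGTGGGATTGTGCTCTT-3′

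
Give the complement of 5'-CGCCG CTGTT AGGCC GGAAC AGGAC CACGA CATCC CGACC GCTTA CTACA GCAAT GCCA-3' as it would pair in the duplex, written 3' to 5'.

3'-GCGGCGACAATCCGGCCTTGTCCTGGTGCTGTAGGGCTGGCGAATGATGTCGTTACGGT-5'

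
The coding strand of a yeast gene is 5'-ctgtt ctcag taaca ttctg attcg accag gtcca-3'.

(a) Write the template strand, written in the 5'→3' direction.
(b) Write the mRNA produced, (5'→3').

(a) The template strand is the reverse complement of the coding strand: complement GACAAGAGTCATTGTAAGACTAAGCTGGTCCAGGT, then reverse.
(b) mRNA matches the coding strand with T→U.

(a) 5'-TGGACCTGGTCGAATCAGAATGTTACTGAGAACAG-3'
(b) 5′-CUGUUCUCAGUAACAUUCUGAUUCGACCAGGUCCA-3′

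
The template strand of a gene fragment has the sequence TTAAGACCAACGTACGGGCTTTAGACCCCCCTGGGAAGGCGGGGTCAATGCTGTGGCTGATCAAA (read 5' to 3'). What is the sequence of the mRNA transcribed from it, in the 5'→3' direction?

5'-UUUGAUCAGCCACAGCAUUGACCCCGCCUUCCCAGGGGGGUCUAAAGCCCGUACGUUGGUCUUAA-3'

The mRNA has the sequence of the coding strand (reverse complement of the template) with T→U. Reverse complement of TTAAGACCAACGTACGGGCTTTAGACCCCCCTGGGAAGGCGGGGTCAATGCTGTGGCTGATCAAA is TTTGATCAGCCACAGCATTGACCCCGCCTTCCCAGGGGGGTCTAAAGCCCGTACGTTGGTCTTAA; then T→U.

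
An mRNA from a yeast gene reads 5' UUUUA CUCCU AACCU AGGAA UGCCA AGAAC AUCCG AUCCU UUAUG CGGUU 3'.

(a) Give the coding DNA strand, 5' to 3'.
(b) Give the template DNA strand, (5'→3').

(a) 5'-TTTTACTCCTAACCTAGGAATGCCAAGAACATCCGATCCTTTATGCGGTT-3'
(b) 5'-AACCGCATAAAGGATCGGATGTTCTTGGCATTCCTAGGTTAGGAGTAAAA-3'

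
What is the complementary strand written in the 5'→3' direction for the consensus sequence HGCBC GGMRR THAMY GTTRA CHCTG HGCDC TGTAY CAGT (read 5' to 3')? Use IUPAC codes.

5'-ACTGRTACAGHGCDCAGDGTYAACRKTDAYYKCCGVGCD-3'

Standard pairs A↔T, G↔C; ambiguity codes pair R↔Y, M↔K, B↔V, D↔H. Complement (DCGVGCCKYYADTKRCAAYTGDGACDCGHGACATRGTCA), then reverse for 5'→3'.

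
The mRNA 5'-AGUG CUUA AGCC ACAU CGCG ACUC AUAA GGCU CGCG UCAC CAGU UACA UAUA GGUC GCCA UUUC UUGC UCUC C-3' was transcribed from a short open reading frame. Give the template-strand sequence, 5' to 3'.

Replace U with T to get the coding DNA strand: AGTGCTTAAGCCACATCGCGACTCATAAGGCTCGCGTCACCAGTTACATATAGGTCGCCATTTCTTGCTCTCC. The template strand is its reverse complement (complement TCACGAATTCGGTGTAGCGCTGAGTATTCCGAGCGCAGTGGTCAATGTATATCCAGCGGTAAAGAACGAGAGG, then reverse).

5′-GGAGAGCAAGAAATGGCGACCTATATGTAACTGGTGACGCGAGCCTTATGAGTCGCGATGTGGCTTAAGCACT-3′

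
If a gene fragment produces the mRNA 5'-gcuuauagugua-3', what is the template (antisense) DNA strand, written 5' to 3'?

5′-TACACTATAAGC-3′

Replace U with T to get the coding DNA strand: GCTTATAGTGTA. The template strand is its reverse complement (complement CGAATATCACAT, then reverse).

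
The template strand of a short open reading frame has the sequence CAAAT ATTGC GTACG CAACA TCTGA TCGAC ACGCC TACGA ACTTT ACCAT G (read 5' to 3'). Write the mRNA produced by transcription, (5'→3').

The mRNA has the sequence of the coding strand (reverse complement of the template) with T→U. Reverse complement of CAAATATTGCGTACGCAACATCTGATCGACACGCCTACGAACTTTACCATG is CATGGTAAAGTTCGTAGGCGTGTCGATCAGATGTTGCGTACGCAATATTTG; then T→U.

5′-CAUGGUAAAGUUCGUAGGCGUGUCGAUCAGAUGUUGCGUACGCAAUAUUUG-3′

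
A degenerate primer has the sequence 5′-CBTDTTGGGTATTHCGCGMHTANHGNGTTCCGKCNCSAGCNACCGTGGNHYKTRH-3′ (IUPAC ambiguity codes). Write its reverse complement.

5'-DYAMRDNCCACGGTNGCTSGNGMCGGAACNCDNTADKCGCGDAATACCCAAHAVG-3'

Standard pairs A↔T, G↔C; ambiguity codes pair R↔Y, M↔K, S↔S, B↔V, D↔H, N↔N. Complement (GVAHAACCCATAADGCGCKDATNDCNCAAGGCMGNGSTCGNTGGCACCNDRMAYD), then reverse for 5'→3'.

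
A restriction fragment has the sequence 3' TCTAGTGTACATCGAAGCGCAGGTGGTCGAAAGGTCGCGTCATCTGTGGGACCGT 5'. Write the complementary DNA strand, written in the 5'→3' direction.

The strand is given 3'→5', so its complement runs 5'→3' in the same left-to-right order: pair each base A↔T, G↔C.

5'-AGATCACATGTAGCTTCGCGTCCACCAGCTTTCCAGCGCAGTAGACACCCTGGCA-3'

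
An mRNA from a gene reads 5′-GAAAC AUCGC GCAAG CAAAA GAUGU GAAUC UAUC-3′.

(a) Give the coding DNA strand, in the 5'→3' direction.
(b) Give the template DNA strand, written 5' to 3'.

(a) 5'-GAAACATCGCGCAAGCAAAAGATGTGAATCTATC-3'
(b) 5'-GATAGATTCACATCTTTTGCTTGCGCGATGTTTC-3'

(a) The coding strand matches the mRNA with U→T.
(b) The template strand is the reverse complement of the coding strand.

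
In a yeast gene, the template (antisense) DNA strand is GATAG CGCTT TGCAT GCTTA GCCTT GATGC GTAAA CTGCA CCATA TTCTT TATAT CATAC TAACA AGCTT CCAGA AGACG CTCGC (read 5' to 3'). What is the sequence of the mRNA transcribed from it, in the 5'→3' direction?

RNA polymerase reads the template 3'→5' and synthesizes mRNA 5'→3' by base-pairing (A→U, T→A, G↔C). The complement of the template is CTATCGCGAAACGTACGAATCGGAACTACGCATTTGACGTGGTATAAGAAATATAGTATGATTGTTCGAAGGTCTTCTGCGAGCG; antiparallel, so 5'→3' the coding strand is GCGAGCGTCTTCTGGAAGCTTGTTAGTATGATATAAAGAATATGGTGCAGTTTACGCATCAAGGCTAAGCATGCAAAGCGCTATC. Replace T with U for the mRNA.

5'-GCGAGCGUCUUCUGGAAGCUUGUUAGUAUGAUAUAAAGAAUAUGGUGCAGUUUACGCAUCAAGGCUAAGCAUGCAAAGCGCUAUC-3'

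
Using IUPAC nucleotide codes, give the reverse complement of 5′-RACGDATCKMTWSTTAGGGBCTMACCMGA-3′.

5'-TCKGGTKAGVCCCTAASWAKMGATHCGTY-3'

Standard pairs A↔T, G↔C; ambiguity codes pair R↔Y, M↔K, W↔W, S↔S, B↔V, D↔H. Complement (YTGCHTAGMKAWSAATCCCVGAKTGGKCT), then reverse for 5'→3'.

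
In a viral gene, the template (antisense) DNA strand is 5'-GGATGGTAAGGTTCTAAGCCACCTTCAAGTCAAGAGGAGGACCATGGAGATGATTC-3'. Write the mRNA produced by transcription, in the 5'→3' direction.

5'-GAAUCAUCUCCAUGGUCCUCCUCUUGACUUGAAGGUGGCUUAGAACCUUACCAUCC-3'

RNA polymerase reads the template 3'→5' and synthesizes mRNA 5'→3' by base-pairing (A→U, T→A, G↔C). The complement of the template is CCTACCATTCCAAGATTCGGTGGAAGTTCAGTTCTCCTCCTGGTACCTCTACTAAG; antiparallel, so 5'→3' the coding strand is GAATCATCTCCATGGTCCTCCTCTTGACTTGAAGGTGGCTTAGAACCTTACCATCC. Replace T with U for the mRNA.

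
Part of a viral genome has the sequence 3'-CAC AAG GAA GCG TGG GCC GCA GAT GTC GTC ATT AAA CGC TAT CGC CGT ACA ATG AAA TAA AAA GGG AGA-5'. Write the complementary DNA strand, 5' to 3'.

5'-GTGTTCCTTCGCACCCGGCGTCTACAGCAGTAATTTGCGATAGCGGCATGTTACTTTATTTTTCCCTCT-3'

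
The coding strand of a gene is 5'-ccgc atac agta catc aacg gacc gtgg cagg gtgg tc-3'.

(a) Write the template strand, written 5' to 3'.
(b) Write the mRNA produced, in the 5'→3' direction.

(a) 5'-GACCACCCTGCCACGGTCCGTTGATGTACTGTATGCGG-3'
(b) 5'-CCGCAUACAGUACAUCAACGGACCGUGGCAGGGUGGUC-3'

(a) The template strand is the reverse complement of the coding strand: complement GGCGTATGTCATGTAGTTGCCTGGCACCGTCCCACCAG, then reverse.
(b) mRNA matches the coding strand with T→U.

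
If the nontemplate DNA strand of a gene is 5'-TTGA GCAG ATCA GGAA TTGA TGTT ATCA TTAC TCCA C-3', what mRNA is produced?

5'-UUGAGCAGAUCAGGAAUUGAUGUUAUCAUUACUCCAC-3'

The mRNA is synthesized from the template strand, so it matches the coding strand with T replaced by U.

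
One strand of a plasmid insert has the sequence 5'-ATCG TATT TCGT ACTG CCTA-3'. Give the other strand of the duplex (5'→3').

5'-TAGGCAGTACGAAATACGAT-3'

The complement of ATCGTATTTCGTACTGCCTA is TAGCATAAAGCATGACGGAT (A↔T, G↔C). DNA strands are antiparallel, so the complementary strand runs 3'→5'; reversing gives the 5'→3' form.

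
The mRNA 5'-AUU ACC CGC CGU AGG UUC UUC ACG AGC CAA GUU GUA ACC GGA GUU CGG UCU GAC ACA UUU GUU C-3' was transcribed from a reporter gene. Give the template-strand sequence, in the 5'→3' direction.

5'-GAACAAATGTGTCAGACCGAACTCCGGTTACAACTTGGCTCGTGAAGAACCTACGGCGGGTAAT-3'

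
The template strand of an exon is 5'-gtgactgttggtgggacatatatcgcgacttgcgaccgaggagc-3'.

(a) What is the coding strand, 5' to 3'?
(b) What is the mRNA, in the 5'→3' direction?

(a) The coding strand is the reverse complement of the template: complement CACTGACAACCACCCTGTATATAGCGCTGAACGCTGGCTCCTCG, then reverse.
(b) mRNA has the coding-strand sequence with T→U.

(a) 5'-GCTCCTCGGTCGCAAGTCGCGATATATGTCCCACCAACAGTCAC-3'
(b) 5′-GCUCCUCGGUCGCAAGUCGCGAUAUAUGUCCCACCAACAGUCAC-3′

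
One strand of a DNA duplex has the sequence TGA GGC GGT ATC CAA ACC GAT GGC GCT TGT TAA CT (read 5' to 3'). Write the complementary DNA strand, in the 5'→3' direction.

5'-AGTTAACAAGCGCCATCGGTTTGGATACCGCCTCA-3'

The complement of TGAGGCGGTATCCAAACCGATGGCGCTTGTTAACT is ACTCCGCCATAGGTTTGGCTACCGCGAACAATTGA (A↔T, G↔C). DNA strands are antiparallel, so the complementary strand runs 3'→5'; reversing gives the 5'→3' form.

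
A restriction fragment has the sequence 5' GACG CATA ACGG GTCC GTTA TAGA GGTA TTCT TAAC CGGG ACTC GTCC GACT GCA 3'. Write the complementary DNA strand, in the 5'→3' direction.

5'-TGCAGTCGGACGAGTCCCGGTTAAGAATACCTCTATAACGGACCCGTTATGCGTC-3'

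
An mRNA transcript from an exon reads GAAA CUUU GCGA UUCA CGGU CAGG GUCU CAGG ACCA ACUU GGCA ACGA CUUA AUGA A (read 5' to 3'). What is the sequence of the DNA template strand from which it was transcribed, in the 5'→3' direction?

Replace U with T to get the coding DNA strand: GAAACTTTGCGATTCACGGTCAGGGTCTCAGGACCAACTTGGCAACGACTTAATGAA. The template strand is its reverse complement (complement CTTTGAAACGCTAAGTGCCAGTCCCAGAGTCCTGGTTGAACCGTTGCTGAATTACTT, then reverse).

5′-TTCATTAAGTCGTTGCCAAGTTGGTCCTGAGACCCTGACCGTGAATCGCAAAGTTTC-3′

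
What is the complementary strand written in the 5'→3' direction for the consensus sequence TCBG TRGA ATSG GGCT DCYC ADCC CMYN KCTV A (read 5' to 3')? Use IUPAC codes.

5′-TBAGMNRKGGGHTGRGHAGCCCSATTCYACVGA-3′

Standard pairs A↔T, G↔C; ambiguity codes pair R↔Y, M↔K, S↔S, B↔V, D↔H, N↔N. Complement (AGVCAYCTTASCCCGAHGRGTHGGGKRNMGABT), then reverse for 5'→3'.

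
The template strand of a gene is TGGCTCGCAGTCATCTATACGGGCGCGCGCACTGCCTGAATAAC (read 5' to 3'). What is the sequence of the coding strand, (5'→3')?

The coding strand is complementary and antiparallel to the template: take the complement (A↔T, G↔C) and reverse.

5'-GTTATTCAGGCAGTGCGCGCGCCCGTATAGATGACTGCGAGCCA-3'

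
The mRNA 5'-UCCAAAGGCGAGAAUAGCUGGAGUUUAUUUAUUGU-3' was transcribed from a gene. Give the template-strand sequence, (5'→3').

5′-ACAATAAATAAACTCCAGCTATTCTCGCCTTTGGA-3′

Replace U with T to get the coding DNA strand: TCCAAAGGCGAGAATAGCTGGAGTTTATTTATTGT. The template strand is its reverse complement (complement AGGTTTCCGCTCTTATCGACCTCAAATAAATAACA, then reverse).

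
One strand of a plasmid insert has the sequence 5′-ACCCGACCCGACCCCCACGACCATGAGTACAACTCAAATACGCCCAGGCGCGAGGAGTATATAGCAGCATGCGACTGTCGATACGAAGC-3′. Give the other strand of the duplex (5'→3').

The complement of ACCCGACCCGACCCCCACGACCATGAGTACAACTCAAATACGCCCAGGCGCGAGGAGTATATAGCAGCATGCGACTGTCGATACGAAGC is TGGGCTGGGCTGGGGGTGCTGGTACTCATGTTGAGTTTATGCGGGTCCGCGCTCCTCATATATCGTCGTACGCTGACAGCTATGCTTCG (A↔T, G↔C). DNA strands are antiparallel, so the complementary strand runs 3'→5'; reversing gives the 5'→3' form.

5'-GCTTCGTATCGACAGTCGCATGCTGCTATATACTCCTCGCGCCTGGGCGTATTTGAGTTGTACTCATGGTCGTGGGGGTCGGGTCGGGT-3'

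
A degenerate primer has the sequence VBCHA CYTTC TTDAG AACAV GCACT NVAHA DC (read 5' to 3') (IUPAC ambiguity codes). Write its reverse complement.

5'-GHTDTBNAGTGCBTGTTCTHAAGAARGTDGVB-3'

Standard pairs A↔T, G↔C; ambiguity codes pair Y↔R, B↔V, D↔H, N↔N. Complement (BVGDTGRAAGAAHTCTTGTBCGTGANBTDTHG), then reverse for 5'→3'.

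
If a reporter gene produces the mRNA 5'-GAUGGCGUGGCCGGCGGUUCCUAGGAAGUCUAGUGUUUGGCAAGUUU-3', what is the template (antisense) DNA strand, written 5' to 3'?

5'-AAACTTGCCAAACACTAGACTTCCTAGGAACCGCCGGCCACGCCATC-3'

Replace U with T to get the coding DNA strand: GATGGCGTGGCCGGCGGTTCCTAGGAAGTCTAGTGTTTGGCAAGTTT. The template strand is its reverse complement (complement CTACCGCACCGGCCGCCAAGGATCCTTCAGATCACAAACCGTTCAAA, then reverse).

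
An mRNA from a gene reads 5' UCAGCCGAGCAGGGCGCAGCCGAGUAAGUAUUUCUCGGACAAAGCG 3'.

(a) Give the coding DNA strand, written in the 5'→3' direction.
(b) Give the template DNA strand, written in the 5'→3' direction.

(a) The coding strand matches the mRNA with U→T.
(b) The template strand is the reverse complement of the coding strand.

(a) 5′-TCAGCCGAGCAGGGCGCAGCCGAGTAAGTATTTCTCGGACAAAGCG-3′
(b) 5'-CGCTTTGTCCGAGAAATACTTACTCGGCTGCGCCCTGCTCGGCTGA-3'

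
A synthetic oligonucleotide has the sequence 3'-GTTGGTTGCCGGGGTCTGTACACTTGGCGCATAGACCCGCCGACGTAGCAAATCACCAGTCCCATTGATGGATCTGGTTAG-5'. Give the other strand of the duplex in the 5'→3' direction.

5'-CAACCAACGGCCCCAGACATGTGAACCGCGTATCTGGGCGGCTGCATCGTTTAGTGGTCAGGGTAACTACCTAGACCAATC-3'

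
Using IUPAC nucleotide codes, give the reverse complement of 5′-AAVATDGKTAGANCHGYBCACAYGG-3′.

5'-CCRTGTGVRCDGNTCTAMCHATBTT-3'

Standard pairs A↔T, G↔C; ambiguity codes pair Y↔R, K↔M, B↔V, D↔H, N↔N. Complement (TTBTAHCMATCTNGDCRVGTGTRCC), then reverse for 5'→3'.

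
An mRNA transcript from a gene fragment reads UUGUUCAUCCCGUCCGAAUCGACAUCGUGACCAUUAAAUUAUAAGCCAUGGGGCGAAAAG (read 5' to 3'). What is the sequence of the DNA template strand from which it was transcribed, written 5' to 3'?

5'-CTTTTCGCCCCATGGCTTATAATTTAATGGTCACGATGTCGATTCGGACGGGATGAACAA-3'

Replace U with T to get the coding DNA strand: TTGTTCATCCCGTCCGAATCGACATCGTGACCATTAAATTATAAGCCATGGGGCGAAAAG. The template strand is its reverse complement (complement AACAAGTAGGGCAGGCTTAGCTGTAGCACTGGTAATTTAATATTCGGTACCCCGCTTTTC, then reverse).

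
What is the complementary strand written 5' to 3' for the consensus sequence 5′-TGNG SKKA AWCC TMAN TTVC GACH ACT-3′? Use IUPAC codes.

5'-AGTDGTCGBAANTKAGGWTTMMSCNCA-3'

Standard pairs A↔T, G↔C; ambiguity codes pair M↔K, W↔W, S↔S, H↔D, V↔B, N↔N. Complement (ACNCSMMTTWGGAKTNAABGCTGDTGA), then reverse for 5'→3'.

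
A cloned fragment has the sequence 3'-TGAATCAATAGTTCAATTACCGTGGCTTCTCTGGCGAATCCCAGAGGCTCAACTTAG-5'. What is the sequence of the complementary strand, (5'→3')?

5'-ACTTAGTTATCAAGTTAATGGCACCGAAGAGACCGCTTAGGGTCTCCGAGTTGAATC-3'

The strand is given 3'→5', so its complement runs 5'→3' in the same left-to-right order: pair each base A↔T, G↔C.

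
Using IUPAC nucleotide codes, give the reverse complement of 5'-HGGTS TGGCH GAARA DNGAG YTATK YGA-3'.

5′-TCRMATARCTCNHTYTTCDGCCASACCD-3′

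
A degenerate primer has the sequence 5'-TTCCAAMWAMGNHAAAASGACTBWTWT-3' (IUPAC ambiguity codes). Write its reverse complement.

Standard pairs A↔T, G↔C; ambiguity codes pair M↔K, W↔W, S↔S, B↔V, H↔D, N↔N. Complement (AAGGTTKWTKCNDTTTTSCTGAVWAWA), then reverse for 5'→3'.

5'-AWAWVAGTCSTTTTDNCKTWKTTGGAA-3'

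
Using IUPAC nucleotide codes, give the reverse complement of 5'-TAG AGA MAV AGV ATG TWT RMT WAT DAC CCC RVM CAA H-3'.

Standard pairs A↔T, G↔C; ambiguity codes pair R↔Y, M↔K, W↔W, D↔H, V↔B. Complement (ATCTCTKTBTCBTACAWAYKAWTAHTGGGGYBKGTTD), then reverse for 5'→3'.

5'-DTTGKBYGGGGTHATWAKYAWACATBCTBTKTCTCTA-3'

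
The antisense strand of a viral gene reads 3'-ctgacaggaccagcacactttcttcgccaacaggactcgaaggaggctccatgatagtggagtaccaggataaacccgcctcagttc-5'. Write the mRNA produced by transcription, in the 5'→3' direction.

5'-GACUGUCCUGGUCGUGUGAAAGAAGCGGUUGUCCUGAGCUUCCUCCGAGGUACUAUCACCUCAUGGUCCUAUUUGGGCGGAGUCAAG-3'

Reading the template 3'→5' as shown, RNA polymerase pairs each base (A→U, T→A, G↔C) to build mRNA 5'→3' directly.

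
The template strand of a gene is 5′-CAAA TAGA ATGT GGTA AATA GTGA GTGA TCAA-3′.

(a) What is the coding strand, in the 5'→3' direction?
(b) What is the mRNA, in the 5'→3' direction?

(a) The coding strand is the reverse complement of the template: complement GTTTATCTTACACCATTTATCACTCACTAGTT, then reverse.
(b) mRNA has the coding-strand sequence with T→U.

(a) 5'-TTGATCACTCACTATTTACCACATTCTATTTG-3'
(b) 5'-UUGAUCACUCACUAUUUACCACAUUCUAUUUG-3'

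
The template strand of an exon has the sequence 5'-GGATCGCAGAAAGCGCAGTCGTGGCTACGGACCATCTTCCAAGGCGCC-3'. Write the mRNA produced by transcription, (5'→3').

RNA polymerase reads the template 3'→5' and synthesizes mRNA 5'→3' by base-pairing (A→U, T→A, G↔C). The complement of the template is CCTAGCGTCTTTCGCGTCAGCACCGATGCCTGGTAGAAGGTTCCGCGG; antiparallel, so 5'→3' the coding strand is GGCGCCTTGGAAGATGGTCCGTAGCCACGACTGCGCTTTCTGCGATCC. Replace T with U for the mRNA.

5'-GGCGCCUUGGAAGAUGGUCCGUAGCCACGACUGCGCUUUCUGCGAUCC-3'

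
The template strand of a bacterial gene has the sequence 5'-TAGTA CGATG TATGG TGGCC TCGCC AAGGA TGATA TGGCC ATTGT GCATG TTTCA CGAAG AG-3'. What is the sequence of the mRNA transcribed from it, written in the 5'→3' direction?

5′-CUCUUCGUGAAACAUGCACAAUGGCCAUAUCAUCCUUGGCGAGGCCACCAUACAUCGUACUA-3′

RNA polymerase reads the template 3'→5' and synthesizes mRNA 5'→3' by base-pairing (A→U, T→A, G↔C). The complement of the template is ATCATGCTACATACCACCGGAGCGGTTCCTACTATACCGGTAACACGTACAAAGTGCTTCTC; antiparallel, so 5'→3' the coding strand is CTCTTCGTGAAACATGCACAATGGCCATATCATCCTTGGCGAGGCCACCATACATCGTACTA. Replace T with U for the mRNA.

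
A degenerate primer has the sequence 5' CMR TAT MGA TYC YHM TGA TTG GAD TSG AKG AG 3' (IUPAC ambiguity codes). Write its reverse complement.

5'-CTCMTCSAHTCCAATCAKDRGRATCKATAYKG-3'

Standard pairs A↔T, G↔C; ambiguity codes pair R↔Y, M↔K, S↔S, D↔H. Complement (GKYATAKCTARGRDKACTAACCTHASCTMCTC), then reverse for 5'→3'.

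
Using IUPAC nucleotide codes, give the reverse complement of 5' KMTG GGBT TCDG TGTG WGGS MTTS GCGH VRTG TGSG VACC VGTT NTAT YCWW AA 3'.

5'-TTWWGRATANAACBGGTBCSCACAYBDCGCSAAKSCCWCACACHGAAVCCCAKM-3'

Standard pairs A↔T, G↔C; ambiguity codes pair R↔Y, M↔K, W↔W, S↔S, B↔V, D↔H, N↔N. Complement (MKACCCVAAGHCACACWCCSKAASCGCDBYACACSCBTGGBCAANATARGWWTT), then reverse for 5'→3'.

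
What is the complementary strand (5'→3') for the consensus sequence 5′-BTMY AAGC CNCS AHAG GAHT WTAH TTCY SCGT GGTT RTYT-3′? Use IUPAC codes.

5'-ARAYAACCACGSRGAADTAWADTCCTDTSGNGGCTTRKAV-3'

Standard pairs A↔T, G↔C; ambiguity codes pair R↔Y, M↔K, W↔W, S↔S, B↔V, H↔D, N↔N. Complement (VAKRTTCGGNGSTDTCCTDAWATDAAGRSGCACCAAYARA), then reverse for 5'→3'.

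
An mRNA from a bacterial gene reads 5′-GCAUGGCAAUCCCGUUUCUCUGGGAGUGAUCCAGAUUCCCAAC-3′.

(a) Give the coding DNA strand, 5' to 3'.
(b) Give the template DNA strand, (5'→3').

(a) 5'-GCATGGCAATCCCGTTTCTCTGGGAGTGATCCAGATTCCCAAC-3'
(b) 5'-GTTGGGAATCTGGATCACTCCCAGAGAAACGGGATTGCCATGC-3'

(a) The coding strand matches the mRNA with U→T.
(b) The template strand is the reverse complement of the coding strand.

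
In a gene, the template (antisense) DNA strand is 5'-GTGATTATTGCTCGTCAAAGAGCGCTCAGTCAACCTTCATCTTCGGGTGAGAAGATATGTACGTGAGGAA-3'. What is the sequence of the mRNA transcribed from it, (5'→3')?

5′-UUCCUCACGUACAUAUCUUCUCACCCGAAGAUGAAGGUUGACUGAGCGCUCUUUGACGAGCAAUAAUCAC-3′

RNA polymerase reads the template 3'→5' and synthesizes mRNA 5'→3' by base-pairing (A→U, T→A, G↔C). The complement of the template is CACTAATAACGAGCAGTTTCTCGCGAGTCAGTTGGAAGTAGAAGCCCACTCTTCTATACATGCACTCCTT; antiparallel, so 5'→3' the coding strand is TTCCTCACGTACATATCTTCTCACCCGAAGATGAAGGTTGACTGAGCGCTCTTTGACGAGCAATAATCAC. Replace T with U for the mRNA.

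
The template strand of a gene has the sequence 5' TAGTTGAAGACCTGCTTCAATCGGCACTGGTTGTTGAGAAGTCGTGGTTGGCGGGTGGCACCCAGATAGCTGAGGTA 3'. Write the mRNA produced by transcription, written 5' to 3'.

5'-UACCUCAGCUAUCUGGGUGCCACCCGCCAACCACGACUUCUCAACAACCAGUGCCGAUUGAAGCAGGUCUUCAACUA-3'

RNA polymerase reads the template 3'→5' and synthesizes mRNA 5'→3' by base-pairing (A→U, T→A, G↔C). The complement of the template is ATCAACTTCTGGACGAAGTTAGCCGTGACCAACAACTCTTCAGCACCAACCGCCCACCGTGGGTCTATCGACTCCAT; antiparallel, so 5'→3' the coding strand is TACCTCAGCTATCTGGGTGCCACCCGCCAACCACGACTTCTCAACAACCAGTGCCGATTGAAGCAGGTCTTCAACTA. Replace T with U for the mRNA.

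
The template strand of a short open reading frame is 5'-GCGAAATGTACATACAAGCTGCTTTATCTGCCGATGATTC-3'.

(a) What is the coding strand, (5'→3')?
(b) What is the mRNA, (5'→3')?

(a) 5'-GAATCATCGGCAGATAAAGCAGCTTGTATGTACATTTCGC-3'
(b) 5'-GAAUCAUCGGCAGAUAAAGCAGCUUGUAUGUACAUUUCGC-3'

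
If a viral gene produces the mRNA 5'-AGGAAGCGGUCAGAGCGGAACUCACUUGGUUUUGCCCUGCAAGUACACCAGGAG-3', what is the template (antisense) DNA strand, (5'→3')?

5'-CTCCTGGTGTACTTGCAGGGCAAAACCAAGTGAGTTCCGCTCTGACCGCTTCCT-3'

Replace U with T to get the coding DNA strand: AGGAAGCGGTCAGAGCGGAACTCACTTGGTTTTGCCCTGCAAGTACACCAGGAG. The template strand is its reverse complement (complement TCCTTCGCCAGTCTCGCCTTGAGTGAACCAAAACGGGACGTTCATGTGGTCCTC, then reverse).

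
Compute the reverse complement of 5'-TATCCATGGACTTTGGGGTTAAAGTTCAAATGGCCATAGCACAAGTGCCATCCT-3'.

5'-AGGATGGCACTTGTGCTATGGCCATTTGAACTTTAACCCCAAAGTCCATGGATA-3'

Complement each base (A↔T, G↔C): ATAGGTACCTGAAACCCCAATTTCAAGTTTACCGGTATCGTGTTCACGGTAGGA. Then reverse.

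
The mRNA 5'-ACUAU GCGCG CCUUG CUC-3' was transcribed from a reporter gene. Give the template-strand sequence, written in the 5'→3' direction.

5'-GAGCAAGGCGCGCATAGT-3'

Replace U with T to get the coding DNA strand: ACTATGCGCGCCTTGCTC. The template strand is its reverse complement (complement TGATACGCGCGGAACGAG, then reverse).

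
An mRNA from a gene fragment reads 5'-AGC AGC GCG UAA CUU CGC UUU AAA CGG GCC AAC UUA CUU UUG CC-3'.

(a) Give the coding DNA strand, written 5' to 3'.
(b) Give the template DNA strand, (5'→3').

(a) The coding strand matches the mRNA with U→T.
(b) The template strand is the reverse complement of the coding strand.

(a) 5'-AGCAGCGCGTAACTTCGCTTTAAACGGGCCAACTTACTTTTGCC-3'
(b) 5'-GGCAAAAGTAAGTTGGCCCGTTTAAAGCGAAGTTACGCGCTGCT-3'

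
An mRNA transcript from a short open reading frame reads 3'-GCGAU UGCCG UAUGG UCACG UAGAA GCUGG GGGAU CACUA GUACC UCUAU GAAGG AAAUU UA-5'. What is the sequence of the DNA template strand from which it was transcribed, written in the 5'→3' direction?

Written 5'→3' the mRNA is AUUUAAAGGAAGUAUCUCCAUGAUCACUAGGGGGUCGAAGAUGCACUGGUAUGCCGUUAGCG, so the coding DNA strand is ATTTAAAGGAAGTATCTCCATGATCACTAGGGGGTCGAAGATGCACTGGTATGCCGTTAGCG. The template is its reverse complement.

5'-CGCTAACGGCATACCAGTGCATCTTCGACCCCCTAGTGATCATGGAGATACTTCCTTTAAAT-3'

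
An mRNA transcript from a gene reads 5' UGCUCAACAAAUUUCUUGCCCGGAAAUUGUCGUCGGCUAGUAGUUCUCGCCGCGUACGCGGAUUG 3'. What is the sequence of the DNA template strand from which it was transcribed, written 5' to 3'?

5'-CAATCCGCGTACGCGGCGAGAACTACTAGCCGACGACAATTTCCGGGCAAGAAATTTGTTGAGCA-3'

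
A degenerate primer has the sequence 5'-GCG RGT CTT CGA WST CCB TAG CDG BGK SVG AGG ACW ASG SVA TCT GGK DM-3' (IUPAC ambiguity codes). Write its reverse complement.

5'-KHMCCAGATBSCSTWGTCCTCBSMCVCHGCTAVGGASWTCGAAGACYCGC-3'

Standard pairs A↔T, G↔C; ambiguity codes pair R↔Y, M↔K, W↔W, S↔S, B↔V, D↔H. Complement (CGCYCAGAAGCTWSAGGVATCGHCVCMSBCTCCTGWTSCSBTAGACCMHK), then reverse for 5'→3'.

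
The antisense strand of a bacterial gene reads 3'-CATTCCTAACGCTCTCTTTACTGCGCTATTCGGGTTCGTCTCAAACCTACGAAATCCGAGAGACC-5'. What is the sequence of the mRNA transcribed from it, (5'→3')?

5'-GUAAGGAUUGCGAGAGAAAUGACGCGAUAAGCCCAAGCAGAGUUUGGAUGCUUUAGGCUCUCUGG-3'

Reading the template 3'→5' as shown, RNA polymerase pairs each base (A→U, T→A, G↔C) to build mRNA 5'→3' directly.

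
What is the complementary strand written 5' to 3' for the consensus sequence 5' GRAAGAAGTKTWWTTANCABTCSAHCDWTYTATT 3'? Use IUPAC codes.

5'-AATARAWHGDTSGAVTGNTAAWWAMACTTCTTYC-3'

Standard pairs A↔T, G↔C; ambiguity codes pair R↔Y, K↔M, W↔W, S↔S, B↔V, D↔H, N↔N. Complement (CYTTCTTCAMAWWAATNGTVAGSTDGHWARATAA), then reverse for 5'→3'.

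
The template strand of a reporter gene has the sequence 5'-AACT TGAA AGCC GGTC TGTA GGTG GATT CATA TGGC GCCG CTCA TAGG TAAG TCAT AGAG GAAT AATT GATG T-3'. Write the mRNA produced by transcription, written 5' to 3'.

The mRNA has the sequence of the coding strand (reverse complement of the template) with T→U. Reverse complement of AACTTGAAAGCCGGTCTGTAGGTGGATTCATATGGCGCCGCTCATAGGTAAGTCATAGAGGAATAATTGATGT is ACATCAATTATTCCTCTATGACTTACCTATGAGCGGCGCCATATGAATCCACCTACAGACCGGCTTTCAAGTT; then T→U.

5′-ACAUCAAUUAUUCCUCUAUGACUUACCUAUGAGCGGCGCCAUAUGAAUCCACCUACAGACCGGCUUUCAAGUU-3′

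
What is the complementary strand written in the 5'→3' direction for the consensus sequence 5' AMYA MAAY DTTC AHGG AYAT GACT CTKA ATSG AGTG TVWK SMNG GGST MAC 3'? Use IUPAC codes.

5′-GTKASCCCNKSMWBACACTCSATTMAGAGTCATRTCCDTGAAHRTTKTRKT-3′

Standard pairs A↔T, G↔C; ambiguity codes pair Y↔R, M↔K, W↔W, S↔S, D↔H, V↔B, N↔N. Complement (TKRTKTTRHAAGTDCCTRTACTGAGAMTTASCTCACABWMSKNCCCSAKTG), then reverse for 5'→3'.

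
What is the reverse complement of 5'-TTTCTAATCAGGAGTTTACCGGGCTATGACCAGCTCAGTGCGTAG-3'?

5′-CTACGCACTGAGCTGGTCATAGCCCGGTAAACTCCTGATTAGAAA-3′

Complement each base (A↔T, G↔C): AAAGATTAGTCCTCAAATGGCCCGATACTGGTCGAGTCACGCATC. Then reverse.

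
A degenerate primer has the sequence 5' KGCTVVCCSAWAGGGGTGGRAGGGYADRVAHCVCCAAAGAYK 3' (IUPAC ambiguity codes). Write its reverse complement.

5′-MRTCTTTGGBGDTBYHTRCCCTYCCACCCCTWTSGGBBAGCM-3′

Standard pairs A↔T, G↔C; ambiguity codes pair R↔Y, K↔M, W↔W, S↔S, D↔H, V↔B. Complement (MCGABBGGSTWTCCCCACCYTCCCRTHYBTDGBGGTTTCTRM), then reverse for 5'→3'.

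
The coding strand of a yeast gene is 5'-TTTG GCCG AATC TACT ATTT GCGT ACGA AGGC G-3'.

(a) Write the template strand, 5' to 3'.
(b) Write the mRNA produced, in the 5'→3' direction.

(a) 5'-CGCCTTCGTACGCAAATAGTAGATTCGGCCAAA-3'
(b) 5'-UUUGGCCGAAUCUACUAUUUGCGUACGAAGGCG-3'

(a) The template strand is the reverse complement of the coding strand: complement AAACCGGCTTAGATGATAAACGCATGCTTCCGC, then reverse.
(b) mRNA matches the coding strand with T→U.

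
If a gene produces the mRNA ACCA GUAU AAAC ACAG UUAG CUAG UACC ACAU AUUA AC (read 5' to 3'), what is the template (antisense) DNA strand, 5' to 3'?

Replace U with T to get the coding DNA strand: ACCAGTATAAACACAGTTAGCTAGTACCACATATTAAC. The template strand is its reverse complement (complement TGGTCATATTTGTGTCAATCGATCATGGTGTATAATTG, then reverse).

5'-GTTAATATGTGGTACTAGCTAACTGTGTTTATACTGGT-3'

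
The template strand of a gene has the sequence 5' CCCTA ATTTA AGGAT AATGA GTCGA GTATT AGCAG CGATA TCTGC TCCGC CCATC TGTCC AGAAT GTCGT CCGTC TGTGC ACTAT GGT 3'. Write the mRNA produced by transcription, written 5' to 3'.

RNA polymerase reads the template 3'→5' and synthesizes mRNA 5'→3' by base-pairing (A→U, T→A, G↔C). The complement of the template is GGGATTAAATTCCTATTACTCAGCTCATAATCGTCGCTATAGACGAGGCGGGTAGACAGGTCTTACAGCAGGCAGACACGTGATACCA; antiparallel, so 5'→3' the coding strand is ACCATAGTGCACAGACGGACGACATTCTGGACAGATGGGCGGAGCAGATATCGCTGCTAATACTCGACTCATTATCCTTAAATTAGGG. Replace T with U for the mRNA.

5′-ACCAUAGUGCACAGACGGACGACAUUCUGGACAGAUGGGCGGAGCAGAUAUCGCUGCUAAUACUCGACUCAUUAUCCUUAAAUUAGGG-3′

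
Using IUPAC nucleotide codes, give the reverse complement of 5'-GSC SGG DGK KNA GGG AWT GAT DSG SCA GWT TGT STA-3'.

Standard pairs A↔T, G↔C; ambiguity codes pair K↔M, W↔W, S↔S, D↔H, N↔N. Complement (CSGSCCHCMMNTCCCTWACTAHSCSGTCWAACASAT), then reverse for 5'→3'.

5'-TASACAAWCTGSCSHATCAWTCCCTNMMCHCCSGSC-3'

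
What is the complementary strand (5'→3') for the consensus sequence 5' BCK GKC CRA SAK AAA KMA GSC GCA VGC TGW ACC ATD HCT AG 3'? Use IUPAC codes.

5'-CTAGDHATGGTWCAGCBTGCGSCTKMTTTMTSTYGGMCMGV-3'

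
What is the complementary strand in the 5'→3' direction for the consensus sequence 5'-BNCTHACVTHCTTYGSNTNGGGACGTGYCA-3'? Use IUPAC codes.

5'-TGRCACGTCCCNANSCRAAGDABGTDAGNV-3'

Standard pairs A↔T, G↔C; ambiguity codes pair Y↔R, S↔S, B↔V, H↔D, N↔N. Complement (VNGADTGBADGAARCSNANCCCTGCACRGT), then reverse for 5'→3'.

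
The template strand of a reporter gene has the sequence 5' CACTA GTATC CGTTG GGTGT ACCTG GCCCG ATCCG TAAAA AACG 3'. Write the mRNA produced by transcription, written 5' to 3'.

RNA polymerase reads the template 3'→5' and synthesizes mRNA 5'→3' by base-pairing (A→U, T→A, G↔C). The complement of the template is GTGATCATAGGCAACCCACATGGACCGGGCTAGGCATTTTTTGC; antiparallel, so 5'→3' the coding strand is CGTTTTTTACGGATCGGGCCAGGTACACCCAACGGATACTAGTG. Replace T with U for the mRNA.

5'-CGUUUUUUACGGAUCGGGCCAGGUACACCCAACGGAUACUAGUG-3'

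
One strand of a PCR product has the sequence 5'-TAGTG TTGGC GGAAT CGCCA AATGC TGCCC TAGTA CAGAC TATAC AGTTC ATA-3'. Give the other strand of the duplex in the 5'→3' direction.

5'-TATGAACTGTATAGTCTGTACTAGGGCAGCATTTGGCGATTCCGCCAACACTA-3'

The complement of TAGTGTTGGCGGAATCGCCAAATGCTGCCCTAGTACAGACTATACAGTTCATA is ATCACAACCGCCTTAGCGGTTTACGACGGGATCATGTCTGATATGTCAAGTAT (A↔T, G↔C). DNA strands are antiparallel, so the complementary strand runs 3'→5'; reversing gives the 5'→3' form.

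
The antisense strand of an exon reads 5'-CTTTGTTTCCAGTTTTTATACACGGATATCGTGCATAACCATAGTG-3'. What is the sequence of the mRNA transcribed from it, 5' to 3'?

5′-CACUAUGGUUAUGCACGAUAUCCGUGUAUAAAAACUGGAAACAAAG-3′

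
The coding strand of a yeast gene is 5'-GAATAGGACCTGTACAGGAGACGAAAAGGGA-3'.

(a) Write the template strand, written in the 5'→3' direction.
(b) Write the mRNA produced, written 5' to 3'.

(a) 5'-TCCCTTTTCGTCTCCTGTACAGGTCCTATTC-3'
(b) 5'-GAAUAGGACCUGUACAGGAGACGAAAAGGGA-3'

(a) The template strand is the reverse complement of the coding strand: complement CTTATCCTGGACATGTCCTCTGCTTTTCCCT, then reverse.
(b) mRNA matches the coding strand with T→U.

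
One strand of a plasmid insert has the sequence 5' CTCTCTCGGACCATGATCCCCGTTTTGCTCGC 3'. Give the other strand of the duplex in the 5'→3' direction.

The complement of CTCTCTCGGACCATGATCCCCGTTTTGCTCGC is GAGAGAGCCTGGTACTAGGGGCAAAACGAGCG (A↔T, G↔C). DNA strands are antiparallel, so the complementary strand runs 3'→5'; reversing gives the 5'→3' form.

5′-GCGAGCAAAACGGGGATCATGGTCCGAGAGAG-3′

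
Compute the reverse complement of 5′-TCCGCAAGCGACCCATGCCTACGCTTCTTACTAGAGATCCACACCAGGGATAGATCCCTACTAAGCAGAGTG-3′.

5'-CACTCTGCTTAGTAGGGATCTATCCCTGGTGTGGATCTCTAGTAAGAAGCGTAGGCATGGGTCGCTTGCGGA-3'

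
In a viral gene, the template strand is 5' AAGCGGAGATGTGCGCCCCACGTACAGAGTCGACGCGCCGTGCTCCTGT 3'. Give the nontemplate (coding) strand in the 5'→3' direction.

5'-ACAGGAGCACGGCGCGTCGACTCTGTACGTGGGGCGCACATCTCCGCTT-3'

The coding strand is complementary and antiparallel to the template: take the complement (A↔T, G↔C) and reverse.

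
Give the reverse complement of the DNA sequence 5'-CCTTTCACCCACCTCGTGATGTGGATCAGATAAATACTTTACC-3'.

5'-GGTAAAGTATTTATCTGATCCACATCACGAGGTGGGTGAAAGG-3'

Reading the sequence 3'→5' and pairing each base (A↔T, G↔C) gives the reverse complement directly.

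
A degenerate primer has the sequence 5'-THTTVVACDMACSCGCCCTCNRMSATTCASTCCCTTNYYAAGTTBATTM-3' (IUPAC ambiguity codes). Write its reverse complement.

5'-KAATVAACTTRRNAAGGGASTGAATSKYNGAGGGCGSGTKHGTBBAADA-3'

Standard pairs A↔T, G↔C; ambiguity codes pair R↔Y, M↔K, S↔S, B↔V, D↔H, N↔N. Complement (ADAABBTGHKTGSGCGGGAGNYKSTAAGTSAGGGAANRRTTCAAVTAAK), then reverse for 5'→3'.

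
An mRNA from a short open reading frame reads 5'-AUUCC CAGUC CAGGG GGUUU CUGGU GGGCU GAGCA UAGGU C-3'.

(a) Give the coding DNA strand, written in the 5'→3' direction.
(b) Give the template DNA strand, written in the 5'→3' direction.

(a) 5'-ATTCCCAGTCCAGGGGGTTTCTGGTGGGCTGAGCATAGGTC-3'
(b) 5'-GACCTATGCTCAGCCCACCAGAAACCCCCTGGACTGGGAAT-3'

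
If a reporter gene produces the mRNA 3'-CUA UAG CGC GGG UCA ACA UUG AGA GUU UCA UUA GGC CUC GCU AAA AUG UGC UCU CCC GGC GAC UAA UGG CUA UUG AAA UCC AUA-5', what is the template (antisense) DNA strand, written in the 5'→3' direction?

Written 5'→3' the mRNA is AUACCUAAAGUUAUCGGUAAUCAGCGGCCCUCUCGUGUAAAAUCGCUCCGGAUUACUUUGAGAGUUACAACUGGGCGCGAUAUC, so the coding DNA strand is ATACCTAAAGTTATCGGTAATCAGCGGCCCTCTCGTGTAAAATCGCTCCGGATTACTTTGAGAGTTACAACTGGGCGCGATATC. The template is its reverse complement.

5'-GATATCGCGCCCAGTTGTAACTCTCAAAGTAATCCGGAGCGATTTTACACGAGAGGGCCGCTGATTACCGATAACTTTAGGTAT-3'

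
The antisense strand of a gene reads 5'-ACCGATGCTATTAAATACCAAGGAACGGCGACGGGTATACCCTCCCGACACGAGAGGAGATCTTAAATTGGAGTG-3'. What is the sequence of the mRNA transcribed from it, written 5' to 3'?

5'-CACUCCAAUUUAAGAUCUCCUCUCGUGUCGGGAGGGUAUACCCGUCGCCGUUCCUUGGUAUUUAAUAGCAUCGGU-3'

The mRNA has the sequence of the coding strand (reverse complement of the template) with T→U. Reverse complement of ACCGATGCTATTAAATACCAAGGAACGGCGACGGGTATACCCTCCCGACACGAGAGGAGATCTTAAATTGGAGTG is CACTCCAATTTAAGATCTCCTCTCGTGTCGGGAGGGTATACCCGTCGCCGTTCCTTGGTATTTAATAGCATCGGT; then T→U.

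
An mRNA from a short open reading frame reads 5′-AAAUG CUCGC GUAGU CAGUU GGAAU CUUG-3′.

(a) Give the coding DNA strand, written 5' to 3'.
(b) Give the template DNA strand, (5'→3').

(a) 5'-AAATGCTCGCGTAGTCAGTTGGAATCTTG-3'
(b) 5'-CAAGATTCCAACTGACTACGCGAGCATTT-3'

(a) The coding strand matches the mRNA with U→T.
(b) The template strand is the reverse complement of the coding strand.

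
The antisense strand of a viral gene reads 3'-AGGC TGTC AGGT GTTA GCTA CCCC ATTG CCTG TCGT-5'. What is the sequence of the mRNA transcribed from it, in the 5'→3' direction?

5'-UCCGACAGUCCACAAUCGAUGGGGUAACGGACAGCA-3'

Reading the template 3'→5' as shown, RNA polymerase pairs each base (A→U, T→A, G↔C) to build mRNA 5'→3' directly.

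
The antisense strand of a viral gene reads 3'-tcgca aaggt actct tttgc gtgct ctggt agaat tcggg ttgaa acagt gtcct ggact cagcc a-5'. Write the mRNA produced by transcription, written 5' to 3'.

Reading the template 3'→5' as shown, RNA polymerase pairs each base (A→U, T→A, G↔C) to build mRNA 5'→3' directly.

5'-AGCGUUUCCAUGAGAAAACGCACGAGACCAUCUUAAGCCCAACUUUGUCACAGGACCUGAGUCGGU-3'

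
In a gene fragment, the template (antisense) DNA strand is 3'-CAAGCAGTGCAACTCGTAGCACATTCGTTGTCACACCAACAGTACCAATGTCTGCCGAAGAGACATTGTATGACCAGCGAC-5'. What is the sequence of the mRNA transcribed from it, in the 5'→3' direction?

Reading the template 3'→5' as shown, RNA polymerase pairs each base (A→U, T→A, G↔C) to build mRNA 5'→3' directly.

5'-GUUCGUCACGUUGAGCAUCGUGUAAGCAACAGUGUGGUUGUCAUGGUUACAGACGGCUUCUCUGUAACAUACUGGUCGCUG-3'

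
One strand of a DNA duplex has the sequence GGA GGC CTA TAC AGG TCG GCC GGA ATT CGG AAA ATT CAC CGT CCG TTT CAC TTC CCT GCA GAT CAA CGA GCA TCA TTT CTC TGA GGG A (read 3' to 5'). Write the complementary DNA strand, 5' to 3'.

5'-CCTCCGGATATGTCCAGCCGGCCTTAAGCCTTTTAAGTGGCAGGCAAAGTGAAGGGACGTCTAGTTGCTCGTAGTAAAGAGACTCCCT-3'

The strand is given 3'→5', so its complement runs 5'→3' in the same left-to-right order: pair each base A↔T, G↔C.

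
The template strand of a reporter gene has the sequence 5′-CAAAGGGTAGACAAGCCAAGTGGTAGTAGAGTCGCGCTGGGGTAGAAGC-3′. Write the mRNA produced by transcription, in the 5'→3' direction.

5'-GCUUCUACCCCAGCGCGACUCUACUACCACUUGGCUUGUCUACCCUUUG-3'

RNA polymerase reads the template 3'→5' and synthesizes mRNA 5'→3' by base-pairing (A→U, T→A, G↔C). The complement of the template is GTTTCCCATCTGTTCGGTTCACCATCATCTCAGCGCGACCCCATCTTCG; antiparallel, so 5'→3' the coding strand is GCTTCTACCCCAGCGCGACTCTACTACCACTTGGCTTGTCTACCCTTTG. Replace T with U for the mRNA.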